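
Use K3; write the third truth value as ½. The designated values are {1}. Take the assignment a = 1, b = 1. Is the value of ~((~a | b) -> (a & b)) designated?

~a = ~1 = 0
~a | b = 0 | 1 = 1
a & b = 1 & 1 = 1
(~a | b) -> (a & b) = 1 -> 1 = 1
~((~a | b) -> (a & b)) = ~1 = 0
0 ∉ {1}.

No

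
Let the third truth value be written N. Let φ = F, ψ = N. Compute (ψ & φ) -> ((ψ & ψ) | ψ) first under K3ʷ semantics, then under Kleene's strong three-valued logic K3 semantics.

N; T

In K3ʷ: ψ & φ = N & F = N
ψ & ψ = N & N = N
(ψ & ψ) | ψ = N | N = N
(ψ & φ) -> ((ψ & ψ) | ψ) = N -> N = N  [any arg is the third value ⇒ result is the third value]
In Kleene's strong three-valued logic K3: ψ & φ = N & F = F
ψ & ψ = N & N = N
(ψ & ψ) | ψ = N | N = N
(ψ & φ) -> ((ψ & ψ) | ψ) = F -> N = T  [~F | N]
They differ because K3ʷ and Kleene's strong three-valued logic K3 treat N differently under the binary connectives.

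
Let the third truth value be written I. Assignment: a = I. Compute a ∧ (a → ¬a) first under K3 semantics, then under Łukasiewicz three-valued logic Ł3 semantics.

In K3: ¬a = ¬I = I
a → ¬a = I → I = I  [¬I ∨ I]
a ∧ (a → ¬a) = I ∧ I = I
In Łukasiewicz three-valued logic Ł3: ¬a = ¬I = I
a → ¬a = I → I = True  [min(1, 1−½+½)]
a ∧ (a → ¬a) = I ∧ True = I

I; I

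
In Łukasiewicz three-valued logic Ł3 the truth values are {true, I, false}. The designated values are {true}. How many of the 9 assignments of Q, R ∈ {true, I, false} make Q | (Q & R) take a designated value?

Designated under: (Q=true, R=true); (Q=true, R=I); (Q=true, R=false).

3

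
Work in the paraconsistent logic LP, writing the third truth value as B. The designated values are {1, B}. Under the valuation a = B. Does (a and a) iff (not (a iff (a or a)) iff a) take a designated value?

Yes

a and a = B and B = B
a or a = B or B = B
a iff (a or a) = B iff B = B
not (a iff (a or a)) = not B = B
not (a iff (a or a)) iff a = B iff B = B
(a and a) iff (not (a iff (a or a)) iff a) = B iff B = B
B ∈ {1, B}.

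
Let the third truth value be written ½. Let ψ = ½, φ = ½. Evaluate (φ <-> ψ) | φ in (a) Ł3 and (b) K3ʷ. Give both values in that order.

true; ½

In Ł3: φ <-> ψ = ½ <-> ½ = true  [1 − |½−½|]
(φ <-> ψ) | φ = true | ½ = true
In K3ʷ: φ <-> ψ = ½ <-> ½ = ½
(φ <-> ψ) | φ = ½ | ½ = ½
They differ because Ł3 and K3ʷ treat ½ differently under the binary connectives.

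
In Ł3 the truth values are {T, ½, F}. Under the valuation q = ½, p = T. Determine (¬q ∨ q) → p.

¬q = ¬½ = ½
¬q ∨ q = ½ ∨ ½ = ½
(¬q ∨ q) → p = ½ → T = T  [min(1, 1−½+1)]

T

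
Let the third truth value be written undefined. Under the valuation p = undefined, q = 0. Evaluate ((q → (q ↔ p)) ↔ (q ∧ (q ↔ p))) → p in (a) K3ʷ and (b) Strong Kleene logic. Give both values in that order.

undefined; 1

In K3ʷ: q ↔ p = 0 ↔ undefined = undefined
q → (q ↔ p) = 0 → undefined = undefined
q ↔ p = 0 ↔ undefined = undefined
q ∧ (q ↔ p) = 0 ∧ undefined = undefined
(q → (q ↔ p)) ↔ (q ∧ (q ↔ p)) = undefined ↔ undefined = undefined
((q → (q ↔ p)) ↔ (q ∧ (q ↔ p))) → p = undefined → undefined = undefined
In Strong Kleene logic: q ↔ p = 0 ↔ undefined = undefined
q → (q ↔ p) = 0 → undefined = 1
q ↔ p = 0 ↔ undefined = undefined
q ∧ (q ↔ p) = 0 ∧ undefined = 0
(q → (q ↔ p)) ↔ (q ∧ (q ↔ p)) = 1 ↔ 0 = 0
((q → (q ↔ p)) ↔ (q ∧ (q ↔ p))) → p = 0 → undefined = 1
They differ because K3ʷ and Strong Kleene logic treat undefined differently under the binary connectives.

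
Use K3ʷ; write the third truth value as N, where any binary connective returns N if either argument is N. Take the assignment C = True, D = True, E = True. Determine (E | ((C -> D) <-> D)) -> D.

True

C -> D = True -> True = True
(C -> D) <-> D = True <-> True = True
E | ((C -> D) <-> D) = True | True = True
(E | ((C -> D) <-> D)) -> D = True -> True = True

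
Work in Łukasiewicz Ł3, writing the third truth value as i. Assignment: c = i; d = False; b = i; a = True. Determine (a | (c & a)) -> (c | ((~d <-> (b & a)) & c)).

i

c & a = i & True = i
a | (c & a) = True | i = True
~d = ~False = True
b & a = i & True = i
~d <-> (b & a) = True <-> i = i  [1 − |1−½|]
(~d <-> (b & a)) & c = i & i = i
c | ((~d <-> (b & a)) & c) = i | i = i
(a | (c & a)) -> (c | ((~d <-> (b & a)) & c)) = True -> i = i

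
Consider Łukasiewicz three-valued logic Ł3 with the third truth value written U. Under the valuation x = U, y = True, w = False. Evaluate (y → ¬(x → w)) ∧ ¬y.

False

x → w = U → False = U
¬(x → w) = ¬U = U
y → ¬(x → w) = True → U = U
¬y = ¬True = False
(y → ¬(x → w)) ∧ ¬y = U ∧ False = False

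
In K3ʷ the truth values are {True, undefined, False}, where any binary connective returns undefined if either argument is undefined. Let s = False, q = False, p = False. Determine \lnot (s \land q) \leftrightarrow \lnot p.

s \land q = False \land False = False
\lnot (s \land q) = \lnot False = True
\lnot p = \lnot False = True
\lnot (s \land q) \leftrightarrow \lnot p = True \leftrightarrow True = True

True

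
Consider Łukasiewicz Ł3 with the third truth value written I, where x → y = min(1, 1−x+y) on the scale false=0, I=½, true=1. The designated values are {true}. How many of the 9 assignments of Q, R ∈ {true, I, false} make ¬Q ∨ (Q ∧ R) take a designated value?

Designated under: (Q=true, R=true); (Q=false, R=true); (Q=false, R=I); (Q=false, R=false).

4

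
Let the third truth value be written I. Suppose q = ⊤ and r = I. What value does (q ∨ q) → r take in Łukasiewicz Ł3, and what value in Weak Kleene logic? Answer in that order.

I; I

In Łukasiewicz Ł3: q ∨ q = ⊤ ∨ ⊤ = ⊤
(q ∨ q) → r = ⊤ → I = I
In Weak Kleene logic: q ∨ q = ⊤ ∨ ⊤ = ⊤
(q ∨ q) → r = ⊤ → I = I  [any arg is the third value ⇒ result is the third value]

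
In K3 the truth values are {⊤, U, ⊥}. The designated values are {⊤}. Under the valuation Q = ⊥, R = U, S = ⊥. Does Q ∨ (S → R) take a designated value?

S → R = ⊥ → U = ⊤  [¬⊥ ∨ U]
Q ∨ (S → R) = ⊥ ∨ ⊤ = ⊤
⊤ ∈ {⊤}.

Yes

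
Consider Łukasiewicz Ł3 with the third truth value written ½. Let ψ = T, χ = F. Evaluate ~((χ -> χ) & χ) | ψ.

T

χ -> χ = F -> F = T
(χ -> χ) & χ = T & F = F
~((χ -> χ) & χ) = ~F = T
~((χ -> χ) & χ) | ψ = T | T = T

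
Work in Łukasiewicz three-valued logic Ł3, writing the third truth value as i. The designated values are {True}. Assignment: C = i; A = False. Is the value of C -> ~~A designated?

~A = ~False = True
~~A = ~True = False
C -> ~~A = i -> False = i  [min(1, 1−½+0)]
i ∉ {True}.

No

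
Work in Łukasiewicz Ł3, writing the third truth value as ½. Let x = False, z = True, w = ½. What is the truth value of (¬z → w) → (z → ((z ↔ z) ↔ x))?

False

¬z = ¬True = False
¬z → w = False → ½ = True  [min(1, 1−0+½)]
z ↔ z = True ↔ True = True
(z ↔ z) ↔ x = True ↔ False = False
z → ((z ↔ z) ↔ x) = True → False = False
(¬z → w) → (z → ((z ↔ z) ↔ x)) = True → False = False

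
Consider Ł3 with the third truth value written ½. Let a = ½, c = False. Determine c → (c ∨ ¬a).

True

¬a = ¬½ = ½
c ∨ ¬a = False ∨ ½ = ½
c → (c ∨ ¬a) = False → ½ = True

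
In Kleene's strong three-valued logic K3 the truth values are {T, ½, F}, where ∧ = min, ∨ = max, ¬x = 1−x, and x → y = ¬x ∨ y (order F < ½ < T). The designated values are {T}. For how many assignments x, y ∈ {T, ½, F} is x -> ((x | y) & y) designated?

Of the 9 assignments, 5 give a value in {T}.

5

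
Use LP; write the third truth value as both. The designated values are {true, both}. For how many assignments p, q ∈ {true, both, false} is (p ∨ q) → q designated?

Of the 9 assignments, 8 give a value in {true, both}.

8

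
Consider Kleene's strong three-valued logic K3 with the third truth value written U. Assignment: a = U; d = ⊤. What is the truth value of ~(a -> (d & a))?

U

d & a = ⊤ & U = U
a -> (d & a) = U -> U = U  [~U | U]
~(a -> (d & a)) = ~U = U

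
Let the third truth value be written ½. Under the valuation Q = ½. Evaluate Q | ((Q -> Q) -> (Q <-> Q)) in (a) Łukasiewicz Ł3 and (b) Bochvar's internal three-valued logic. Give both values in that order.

true; ½

In Łukasiewicz Ł3: Q -> Q = ½ -> ½ = true
Q <-> Q = ½ <-> ½ = true
(Q -> Q) -> (Q <-> Q) = true -> true = true
Q | ((Q -> Q) -> (Q <-> Q)) = ½ | true = true
In Bochvar's internal three-valued logic: Q -> Q = ½ -> ½ = ½
Q <-> Q = ½ <-> ½ = ½
(Q -> Q) -> (Q <-> Q) = ½ -> ½ = ½
Q | ((Q -> Q) -> (Q <-> Q)) = ½ | ½ = ½
They differ because Łukasiewicz Ł3 and Bochvar's internal three-valued logic treat ½ differently under the binary connectives.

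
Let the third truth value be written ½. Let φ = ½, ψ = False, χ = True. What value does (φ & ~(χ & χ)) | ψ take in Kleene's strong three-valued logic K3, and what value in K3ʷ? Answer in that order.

False; ½

In Kleene's strong three-valued logic K3: χ & χ = True & True = True
~(χ & χ) = ~True = False
φ & ~(χ & χ) = ½ & False = False
(φ & ~(χ & χ)) | ψ = False | False = False
In K3ʷ: χ & χ = True & True = True
~(χ & χ) = ~True = False
φ & ~(χ & χ) = ½ & False = ½
(φ & ~(χ & χ)) | ψ = ½ | False = ½
They differ because Kleene's strong three-valued logic K3 and K3ʷ treat ½ differently under the binary connectives.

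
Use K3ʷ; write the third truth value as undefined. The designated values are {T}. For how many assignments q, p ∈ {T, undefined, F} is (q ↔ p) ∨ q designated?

Designated under: (q=T, p=T); (q=T, p=F); (q=F, p=F).

3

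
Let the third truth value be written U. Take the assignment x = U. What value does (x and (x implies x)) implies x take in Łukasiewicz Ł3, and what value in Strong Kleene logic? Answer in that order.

In Łukasiewicz Ł3: x implies x = U implies U = 1  [min(1, 1−½+½)]
x and (x implies x) = U and 1 = U
(x and (x implies x)) implies x = U implies U = 1
In Strong Kleene logic: x implies x = U implies U = U  [not U or U]
x and (x implies x) = U and U = U
(x and (x implies x)) implies x = U implies U = U
They differ because Łukasiewicz Ł3 and Strong Kleene logic treat U differently under implication.

1; U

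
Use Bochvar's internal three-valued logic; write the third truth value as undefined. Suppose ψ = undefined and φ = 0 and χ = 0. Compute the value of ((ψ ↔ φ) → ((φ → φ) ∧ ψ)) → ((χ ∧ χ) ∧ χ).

ψ ↔ φ = undefined ↔ 0 = undefined
φ → φ = 0 → 0 = 1
(φ → φ) ∧ ψ = 1 ∧ undefined = undefined
(ψ ↔ φ) → ((φ → φ) ∧ ψ) = undefined → undefined = undefined
χ ∧ χ = 0 ∧ 0 = 0
(χ ∧ χ) ∧ χ = 0 ∧ 0 = 0
((ψ ↔ φ) → ((φ → φ) ∧ ψ)) → ((χ ∧ χ) ∧ χ) = undefined → 0 = undefined

undefined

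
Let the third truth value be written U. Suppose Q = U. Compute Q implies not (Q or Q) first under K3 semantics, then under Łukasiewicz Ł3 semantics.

In K3: Q or Q = U or U = U
not (Q or Q) = not U = U
Q implies not (Q or Q) = U implies U = U  [not U or U]
In Łukasiewicz Ł3: Q or Q = U or U = U
not (Q or Q) = not U = U
Q implies not (Q or Q) = U implies U = true
They differ because K3 and Łukasiewicz Ł3 treat U differently under implication.

U; true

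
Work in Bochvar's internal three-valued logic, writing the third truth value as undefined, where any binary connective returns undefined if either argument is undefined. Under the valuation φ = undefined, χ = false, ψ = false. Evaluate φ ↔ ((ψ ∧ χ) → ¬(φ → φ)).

undefined

ψ ∧ χ = false ∧ false = false
φ → φ = undefined → undefined = undefined  [any arg is the third value ⇒ result is the third value]
¬(φ → φ) = ¬undefined = undefined
(ψ ∧ χ) → ¬(φ → φ) = false → undefined = undefined
φ ↔ ((ψ ∧ χ) → ¬(φ → φ)) = undefined ↔ undefined = undefined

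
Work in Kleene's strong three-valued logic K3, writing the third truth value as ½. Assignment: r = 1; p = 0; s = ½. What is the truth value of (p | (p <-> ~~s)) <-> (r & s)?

~s = ~½ = ½
~~s = ~½ = ½
p <-> ~~s = 0 <-> ½ = ½
p | (p <-> ~~s) = 0 | ½ = ½
r & s = 1 & ½ = ½
(p | (p <-> ~~s)) <-> (r & s) = ½ <-> ½ = ½

½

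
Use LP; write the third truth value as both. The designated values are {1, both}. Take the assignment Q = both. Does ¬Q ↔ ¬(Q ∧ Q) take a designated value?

¬Q = ¬both = both
Q ∧ Q = both ∧ both = both
¬(Q ∧ Q) = ¬both = both
¬Q ↔ ¬(Q ∧ Q) = both ↔ both = both
both ∈ {1, both}.

Yes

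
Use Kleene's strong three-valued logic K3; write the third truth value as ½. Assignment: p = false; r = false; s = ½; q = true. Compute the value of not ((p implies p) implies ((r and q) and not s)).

p implies p = false implies false = true
r and q = false and true = false
not s = not ½ = ½
(r and q) and not s = false and ½ = false
(p implies p) implies ((r and q) and not s) = true implies false = false
not ((p implies p) implies ((r and q) and not s)) = not false = true

true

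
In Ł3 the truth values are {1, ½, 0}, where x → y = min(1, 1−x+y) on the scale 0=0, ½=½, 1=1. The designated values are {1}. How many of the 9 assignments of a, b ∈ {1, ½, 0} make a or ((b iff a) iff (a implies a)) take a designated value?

5

Of the 9 assignments, 5 give a value in {1}.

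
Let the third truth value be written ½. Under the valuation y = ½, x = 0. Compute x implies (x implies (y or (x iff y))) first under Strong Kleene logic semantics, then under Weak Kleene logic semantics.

1; ½

In Strong Kleene logic: x iff y = 0 iff ½ = ½
y or (x iff y) = ½ or ½ = ½
x implies (y or (x iff y)) = 0 implies ½ = 1  [not 0 or ½]
x implies (x implies (y or (x iff y))) = 0 implies 1 = 1
In Weak Kleene logic: x iff y = 0 iff ½ = ½
y or (x iff y) = ½ or ½ = ½
x implies (y or (x iff y)) = 0 implies ½ = ½
x implies (x implies (y or (x iff y))) = 0 implies ½ = ½
They differ because Strong Kleene logic and Weak Kleene logic treat ½ differently under the binary connectives.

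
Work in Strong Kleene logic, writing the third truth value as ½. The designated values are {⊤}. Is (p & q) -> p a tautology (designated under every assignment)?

No

Countermodel: p=½, q=⊤ gives ½, which is not designated.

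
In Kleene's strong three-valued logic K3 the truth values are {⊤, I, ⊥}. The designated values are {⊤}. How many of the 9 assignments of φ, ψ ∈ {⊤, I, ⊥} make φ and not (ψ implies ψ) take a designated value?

Of the 9 assignments, 0 give a value in {⊤}.

0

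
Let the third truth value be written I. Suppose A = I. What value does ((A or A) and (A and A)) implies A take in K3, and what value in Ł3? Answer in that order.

I; 1

In K3: A or A = I or I = I
A and A = I and I = I
(A or A) and (A and A) = I and I = I
((A or A) and (A and A)) implies A = I implies I = I  [not I or I]
In Ł3: A or A = I or I = I
A and A = I and I = I
(A or A) and (A and A) = I and I = I
((A or A) and (A and A)) implies A = I implies I = 1
They differ because K3 and Ł3 treat I differently under implication.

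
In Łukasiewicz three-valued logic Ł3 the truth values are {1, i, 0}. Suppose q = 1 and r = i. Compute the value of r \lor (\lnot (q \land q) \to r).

1

q \land q = 1 \land 1 = 1
\lnot (q \land q) = \lnot 1 = 0
\lnot (q \land q) \to r = 0 \to i = 1  [min(1, 1−0+½)]
r \lor (\lnot (q \land q) \to r) = i \lor 1 = 1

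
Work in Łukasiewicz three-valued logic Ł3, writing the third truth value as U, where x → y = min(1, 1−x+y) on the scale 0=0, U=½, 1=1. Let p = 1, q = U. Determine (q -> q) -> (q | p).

1

q -> q = U -> U = 1  [min(1, 1−½+½)]
q | p = U | 1 = 1
(q -> q) -> (q | p) = 1 -> 1 = 1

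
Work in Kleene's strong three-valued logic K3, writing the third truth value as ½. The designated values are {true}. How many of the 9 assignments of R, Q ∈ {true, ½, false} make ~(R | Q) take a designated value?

Designated under: (R=false, Q=false).

1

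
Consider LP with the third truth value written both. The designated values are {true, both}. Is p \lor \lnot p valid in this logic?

Yes

Every assignment of p over {true, both, false} gives a value in {true, both}.
In particular, with p=both: p \lor \lnot p = both.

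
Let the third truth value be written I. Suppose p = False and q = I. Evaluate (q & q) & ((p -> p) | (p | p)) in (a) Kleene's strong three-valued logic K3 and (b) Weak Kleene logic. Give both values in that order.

In Kleene's strong three-valued logic K3: q & q = I & I = I
p -> p = False -> False = True
p | p = False | False = False
(p -> p) | (p | p) = True | False = True
(q & q) & ((p -> p) | (p | p)) = I & True = I
In Weak Kleene logic: q & q = I & I = I
p -> p = False -> False = True
p | p = False | False = False
(p -> p) | (p | p) = True | False = True
(q & q) & ((p -> p) | (p | p)) = I & True = I

I; I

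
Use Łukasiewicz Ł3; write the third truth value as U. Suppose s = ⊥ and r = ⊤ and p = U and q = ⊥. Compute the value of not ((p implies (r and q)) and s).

r and q = ⊤ and ⊥ = ⊥
p implies (r and q) = U implies ⊥ = U  [min(1, 1−½+0)]
(p implies (r and q)) and s = U and ⊥ = ⊥
not ((p implies (r and q)) and s) = not ⊥ = ⊤

⊤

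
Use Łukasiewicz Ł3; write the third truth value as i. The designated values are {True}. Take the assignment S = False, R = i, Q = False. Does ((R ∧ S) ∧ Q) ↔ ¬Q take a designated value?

No

R ∧ S = i ∧ False = False
(R ∧ S) ∧ Q = False ∧ False = False
¬Q = ¬False = True
((R ∧ S) ∧ Q) ↔ ¬Q = False ↔ True = False
False ∉ {True}.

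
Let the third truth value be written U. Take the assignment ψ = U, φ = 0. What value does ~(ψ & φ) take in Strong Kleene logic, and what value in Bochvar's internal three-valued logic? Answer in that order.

1; U

In Strong Kleene logic: ψ & φ = U & 0 = 0
~(ψ & φ) = ~0 = 1
In Bochvar's internal three-valued logic: ψ & φ = U & 0 = U
~(ψ & φ) = ~U = U
They differ because Strong Kleene logic and Bochvar's internal three-valued logic treat U differently under the binary connectives.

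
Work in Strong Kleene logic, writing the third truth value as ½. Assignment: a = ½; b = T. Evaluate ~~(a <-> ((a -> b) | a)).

a -> b = ½ -> T = T
(a -> b) | a = T | ½ = T
a <-> ((a -> b) | a) = ½ <-> T = ½
~(a <-> ((a -> b) | a)) = ~½ = ½
~~(a <-> ((a -> b) | a)) = ~½ = ½

½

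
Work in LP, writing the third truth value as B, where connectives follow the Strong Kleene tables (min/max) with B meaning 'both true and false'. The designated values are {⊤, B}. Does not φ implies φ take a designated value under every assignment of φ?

No

Countermodel: φ=⊥ gives ⊥, which is not designated.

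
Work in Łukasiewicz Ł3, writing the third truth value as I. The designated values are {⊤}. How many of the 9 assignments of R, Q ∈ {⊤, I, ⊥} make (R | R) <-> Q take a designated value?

Designated under: (R=⊤, Q=⊤); (R=I, Q=I); (R=⊥, Q=⊥).

3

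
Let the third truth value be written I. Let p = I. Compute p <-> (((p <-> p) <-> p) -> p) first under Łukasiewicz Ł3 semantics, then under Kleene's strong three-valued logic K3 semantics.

I; I

In Łukasiewicz Ł3: p <-> p = I <-> I = True  [1 − |½−½|]
(p <-> p) <-> p = True <-> I = I
((p <-> p) <-> p) -> p = I -> I = True
p <-> (((p <-> p) <-> p) -> p) = I <-> True = I
In Kleene's strong three-valued logic K3: p <-> p = I <-> I = I
(p <-> p) <-> p = I <-> I = I
((p <-> p) <-> p) -> p = I -> I = I  [~I | I]
p <-> (((p <-> p) <-> p) -> p) = I <-> I = I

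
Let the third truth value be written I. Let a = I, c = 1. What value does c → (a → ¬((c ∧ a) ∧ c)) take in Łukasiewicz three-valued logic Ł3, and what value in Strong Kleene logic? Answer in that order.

1; I

In Łukasiewicz three-valued logic Ł3: c ∧ a = 1 ∧ I = I
(c ∧ a) ∧ c = I ∧ 1 = I
¬((c ∧ a) ∧ c) = ¬I = I
a → ¬((c ∧ a) ∧ c) = I → I = 1  [min(1, 1−½+½)]
c → (a → ¬((c ∧ a) ∧ c)) = 1 → 1 = 1
In Strong Kleene logic: c ∧ a = 1 ∧ I = I
(c ∧ a) ∧ c = I ∧ 1 = I
¬((c ∧ a) ∧ c) = ¬I = I
a → ¬((c ∧ a) ∧ c) = I → I = I
c → (a → ¬((c ∧ a) ∧ c)) = 1 → I = I
They differ because Łukasiewicz three-valued logic Ł3 and Strong Kleene logic treat I differently under implication.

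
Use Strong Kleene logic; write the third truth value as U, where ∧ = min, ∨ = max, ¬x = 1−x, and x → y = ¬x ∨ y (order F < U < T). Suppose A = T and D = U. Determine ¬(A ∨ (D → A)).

D → A = U → T = T
A ∨ (D → A) = T ∨ T = T
¬(A ∨ (D → A)) = ¬T = F

F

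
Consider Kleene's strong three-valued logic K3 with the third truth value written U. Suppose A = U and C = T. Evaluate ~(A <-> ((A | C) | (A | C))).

A | C = U | T = T
A | C = U | T = T
(A | C) | (A | C) = T | T = T
A <-> ((A | C) | (A | C)) = U <-> T = U
~(A <-> ((A | C) | (A | C))) = ~U = U

U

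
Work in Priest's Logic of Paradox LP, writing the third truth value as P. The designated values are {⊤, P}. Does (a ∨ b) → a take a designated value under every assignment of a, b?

Countermodel: a=⊥, b=⊤ gives ⊥, which is not designated.

No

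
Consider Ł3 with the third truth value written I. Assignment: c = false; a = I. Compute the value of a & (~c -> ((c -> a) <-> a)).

~c = ~false = true
c -> a = false -> I = true  [min(1, 1−0+½)]
(c -> a) <-> a = true <-> I = I
~c -> ((c -> a) <-> a) = true -> I = I
a & (~c -> ((c -> a) <-> a)) = I & I = I

I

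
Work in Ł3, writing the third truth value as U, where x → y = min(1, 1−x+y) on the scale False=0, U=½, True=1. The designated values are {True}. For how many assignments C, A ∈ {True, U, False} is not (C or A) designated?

Designated under: (C=False, A=False).

1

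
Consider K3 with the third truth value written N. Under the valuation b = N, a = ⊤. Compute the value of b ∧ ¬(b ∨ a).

⊥

b ∨ a = N ∨ ⊤ = ⊤
¬(b ∨ a) = ¬⊤ = ⊥
b ∧ ¬(b ∨ a) = N ∧ ⊥ = ⊥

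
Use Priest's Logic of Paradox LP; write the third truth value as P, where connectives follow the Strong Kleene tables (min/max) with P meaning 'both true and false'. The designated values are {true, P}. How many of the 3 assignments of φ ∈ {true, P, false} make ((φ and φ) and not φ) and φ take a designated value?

1

φ=true: false ·
φ=P: P ✓
φ=false: false ·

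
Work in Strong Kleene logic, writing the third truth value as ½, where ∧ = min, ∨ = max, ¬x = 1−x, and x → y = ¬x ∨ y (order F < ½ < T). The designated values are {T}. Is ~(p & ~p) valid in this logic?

Countermodel: p=½ gives ½, which is not designated.

No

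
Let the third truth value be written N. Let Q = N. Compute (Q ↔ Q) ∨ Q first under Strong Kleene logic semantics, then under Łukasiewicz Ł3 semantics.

In Strong Kleene logic: Q ↔ Q = N ↔ N = N
(Q ↔ Q) ∨ Q = N ∨ N = N
In Łukasiewicz Ł3: Q ↔ Q = N ↔ N = True
(Q ↔ Q) ∨ Q = True ∨ N = True
They differ because Strong Kleene logic and Łukasiewicz Ł3 treat N differently under implication.

N; True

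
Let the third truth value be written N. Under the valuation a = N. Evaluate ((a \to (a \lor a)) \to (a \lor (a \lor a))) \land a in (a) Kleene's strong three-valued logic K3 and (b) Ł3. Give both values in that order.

In Kleene's strong three-valued logic K3: a \lor a = N \lor N = N
a \to (a \lor a) = N \to N = N  [\lnot N \lor N]
a \lor a = N \lor N = N
a \lor (a \lor a) = N \lor N = N
(a \to (a \lor a)) \to (a \lor (a \lor a)) = N \to N = N
((a \to (a \lor a)) \to (a \lor (a \lor a))) \land a = N \land N = N
In Ł3: a \lor a = N \lor N = N
a \to (a \lor a) = N \to N = 1  [min(1, 1−½+½)]
a \lor a = N \lor N = N
a \lor (a \lor a) = N \lor N = N
(a \to (a \lor a)) \to (a \lor (a \lor a)) = 1 \to N = N
((a \to (a \lor a)) \to (a \lor (a \lor a))) \land a = N \land N = N

N; N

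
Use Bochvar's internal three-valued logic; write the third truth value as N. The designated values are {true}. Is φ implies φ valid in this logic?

No

Countermodel: φ=N gives N, which is not designated.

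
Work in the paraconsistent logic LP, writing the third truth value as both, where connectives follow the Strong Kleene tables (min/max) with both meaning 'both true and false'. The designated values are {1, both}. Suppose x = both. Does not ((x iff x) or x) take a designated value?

x iff x = both iff both = both
(x iff x) or x = both or both = both
not ((x iff x) or x) = not both = both
both ∈ {1, both}.

Yes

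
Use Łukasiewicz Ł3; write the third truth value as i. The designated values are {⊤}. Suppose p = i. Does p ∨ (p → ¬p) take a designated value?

Yes

¬p = ¬i = i
p → ¬p = i → i = ⊤
p ∨ (p → ¬p) = i ∨ ⊤ = ⊤
⊤ ∈ {⊤}.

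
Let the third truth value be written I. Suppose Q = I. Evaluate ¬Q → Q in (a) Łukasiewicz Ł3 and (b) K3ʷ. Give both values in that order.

In Łukasiewicz Ł3: ¬Q = ¬I = I
¬Q → Q = I → I = True  [min(1, 1−½+½)]
In K3ʷ: ¬Q = ¬I = I
¬Q → Q = I → I = I  [any arg is the third value ⇒ result is the third value]
They differ because Łukasiewicz Ł3 and K3ʷ treat I differently under the binary connectives.

True; I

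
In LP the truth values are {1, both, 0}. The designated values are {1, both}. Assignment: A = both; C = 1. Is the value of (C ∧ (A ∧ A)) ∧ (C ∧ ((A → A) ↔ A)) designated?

Yes

A ∧ A = both ∧ both = both
C ∧ (A ∧ A) = 1 ∧ both = both
A → A = both → both = both  [¬both ∨ both]
(A → A) ↔ A = both ↔ both = both
C ∧ ((A → A) ↔ A) = 1 ∧ both = both
(C ∧ (A ∧ A)) ∧ (C ∧ ((A → A) ↔ A)) = both ∧ both = both
both ∈ {1, both}.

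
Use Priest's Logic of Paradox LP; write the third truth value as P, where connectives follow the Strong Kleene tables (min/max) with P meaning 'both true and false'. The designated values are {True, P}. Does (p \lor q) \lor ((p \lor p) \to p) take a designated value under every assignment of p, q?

Every assignment of p, q over {True, P, False} gives a value in {True, P}.
In particular, with p=P, q=P: (p \lor q) \lor ((p \lor p) \to p) = P.

Yes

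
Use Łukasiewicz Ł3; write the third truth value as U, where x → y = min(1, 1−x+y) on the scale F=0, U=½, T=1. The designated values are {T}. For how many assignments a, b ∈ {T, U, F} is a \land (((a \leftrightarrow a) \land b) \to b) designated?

Designated under: (a=T, b=T); (a=T, b=U); (a=T, b=F).

3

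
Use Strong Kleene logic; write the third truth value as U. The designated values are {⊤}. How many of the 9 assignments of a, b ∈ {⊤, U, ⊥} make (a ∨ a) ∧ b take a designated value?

Designated under: (a=⊤, b=⊤).

1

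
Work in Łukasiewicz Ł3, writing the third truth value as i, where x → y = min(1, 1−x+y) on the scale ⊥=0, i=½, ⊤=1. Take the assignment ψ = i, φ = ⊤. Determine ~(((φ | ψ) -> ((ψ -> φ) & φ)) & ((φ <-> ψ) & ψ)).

φ | ψ = ⊤ | i = ⊤
ψ -> φ = i -> ⊤ = ⊤
(ψ -> φ) & φ = ⊤ & ⊤ = ⊤
(φ | ψ) -> ((ψ -> φ) & φ) = ⊤ -> ⊤ = ⊤
φ <-> ψ = ⊤ <-> i = i
(φ <-> ψ) & ψ = i & i = i
((φ | ψ) -> ((ψ -> φ) & φ)) & ((φ <-> ψ) & ψ) = ⊤ & i = i
~(((φ | ψ) -> ((ψ -> φ) & φ)) & ((φ <-> ψ) & ψ)) = ~i = i

i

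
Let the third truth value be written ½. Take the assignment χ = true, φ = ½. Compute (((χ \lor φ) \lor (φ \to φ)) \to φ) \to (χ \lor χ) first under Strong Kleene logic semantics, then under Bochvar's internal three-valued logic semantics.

true; ½

In Strong Kleene logic: χ \lor φ = true \lor ½ = true
φ \to φ = ½ \to ½ = ½
(χ \lor φ) \lor (φ \to φ) = true \lor ½ = true
((χ \lor φ) \lor (φ \to φ)) \to φ = true \to ½ = ½
χ \lor χ = true \lor true = true
(((χ \lor φ) \lor (φ \to φ)) \to φ) \to (χ \lor χ) = ½ \to true = true
In Bochvar's internal three-valued logic: χ \lor φ = true \lor ½ = ½
φ \to φ = ½ \to ½ = ½  [any arg is the third value ⇒ result is the third value]
(χ \lor φ) \lor (φ \to φ) = ½ \lor ½ = ½
((χ \lor φ) \lor (φ \to φ)) \to φ = ½ \to ½ = ½
χ \lor χ = true \lor true = true
(((χ \lor φ) \lor (φ \to φ)) \to φ) \to (χ \lor χ) = ½ \to true = ½
They differ because Strong Kleene logic and Bochvar's internal three-valued logic treat ½ differently under the binary connectives.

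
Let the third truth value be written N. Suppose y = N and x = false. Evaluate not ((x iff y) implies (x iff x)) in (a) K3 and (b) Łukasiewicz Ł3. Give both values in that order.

In K3: x iff y = false iff N = N
x iff x = false iff false = true
(x iff y) implies (x iff x) = N implies true = true  [not N or true]
not ((x iff y) implies (x iff x)) = not true = false
In Łukasiewicz Ł3: x iff y = false iff N = N  [1 − |0−½|]
x iff x = false iff false = true
(x iff y) implies (x iff x) = N implies true = true
not ((x iff y) implies (x iff x)) = not true = false

false; false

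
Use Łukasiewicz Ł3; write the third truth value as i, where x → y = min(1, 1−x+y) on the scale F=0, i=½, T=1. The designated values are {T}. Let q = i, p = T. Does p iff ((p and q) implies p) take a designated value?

Yes

p and q = T and i = i
(p and q) implies p = i implies T = T  [min(1, 1−½+1)]
p iff ((p and q) implies p) = T iff T = T
T ∈ {T}.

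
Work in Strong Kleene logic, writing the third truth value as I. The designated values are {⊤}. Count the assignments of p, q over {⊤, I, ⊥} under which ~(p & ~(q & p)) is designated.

4

Designated under: (p=⊤, q=⊤); (p=⊥, q=⊤); (p=⊥, q=I); (p=⊥, q=⊥).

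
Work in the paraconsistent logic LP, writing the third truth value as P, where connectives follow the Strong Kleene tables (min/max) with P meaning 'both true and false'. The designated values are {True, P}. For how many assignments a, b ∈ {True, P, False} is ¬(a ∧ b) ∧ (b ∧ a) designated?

3

Designated under: (a=True, b=P); (a=P, b=True); (a=P, b=P).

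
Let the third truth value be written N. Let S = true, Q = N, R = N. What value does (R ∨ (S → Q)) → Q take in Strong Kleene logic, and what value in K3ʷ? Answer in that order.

In Strong Kleene logic: S → Q = true → N = N  [¬true ∨ N]
R ∨ (S → Q) = N ∨ N = N
(R ∨ (S → Q)) → Q = N → N = N
In K3ʷ: S → Q = true → N = N
R ∨ (S → Q) = N ∨ N = N
(R ∨ (S → Q)) → Q = N → N = N

N; N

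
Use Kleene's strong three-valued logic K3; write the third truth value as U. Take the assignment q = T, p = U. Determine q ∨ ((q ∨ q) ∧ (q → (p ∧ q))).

T

q ∨ q = T ∨ T = T
p ∧ q = U ∧ T = U
q → (p ∧ q) = T → U = U  [¬T ∨ U]
(q ∨ q) ∧ (q → (p ∧ q)) = T ∧ U = U
q ∨ ((q ∨ q) ∧ (q → (p ∧ q))) = T ∨ U = T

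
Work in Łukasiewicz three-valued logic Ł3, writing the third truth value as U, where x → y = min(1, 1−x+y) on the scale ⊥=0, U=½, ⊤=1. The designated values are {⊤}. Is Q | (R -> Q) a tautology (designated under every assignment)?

No

Countermodel: Q=U, R=⊤ gives U, which is not designated.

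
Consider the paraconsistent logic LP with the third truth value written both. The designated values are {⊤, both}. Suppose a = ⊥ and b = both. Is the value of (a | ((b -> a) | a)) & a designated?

b -> a = both -> ⊥ = both
(b -> a) | a = both | ⊥ = both
a | ((b -> a) | a) = ⊥ | both = both
(a | ((b -> a) | a)) & a = both & ⊥ = ⊥
⊥ ∉ {⊤, both}.

No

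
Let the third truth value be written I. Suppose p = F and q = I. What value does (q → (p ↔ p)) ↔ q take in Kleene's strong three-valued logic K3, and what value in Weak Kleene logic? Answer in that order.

I; I

In Kleene's strong three-valued logic K3: p ↔ p = F ↔ F = T
q → (p ↔ p) = I → T = T
(q → (p ↔ p)) ↔ q = T ↔ I = I
In Weak Kleene logic: p ↔ p = F ↔ F = T
q → (p ↔ p) = I → T = I  [any arg is the third value ⇒ result is the third value]
(q → (p ↔ p)) ↔ q = I ↔ I = I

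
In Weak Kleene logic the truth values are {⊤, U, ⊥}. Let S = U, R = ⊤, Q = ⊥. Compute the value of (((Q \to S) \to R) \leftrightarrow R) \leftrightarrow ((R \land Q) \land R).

U

Q \to S = ⊥ \to U = U  [any arg is the third value ⇒ result is the third value]
(Q \to S) \to R = U \to ⊤ = U
((Q \to S) \to R) \leftrightarrow R = U \leftrightarrow ⊤ = U
R \land Q = ⊤ \land ⊥ = ⊥
(R \land Q) \land R = ⊥ \land ⊤ = ⊥
(((Q \to S) \to R) \leftrightarrow R) \leftrightarrow ((R \land Q) \land R) = U \leftrightarrow ⊥ = U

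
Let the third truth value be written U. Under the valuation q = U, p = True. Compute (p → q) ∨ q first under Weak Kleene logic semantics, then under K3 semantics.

In Weak Kleene logic: p → q = True → U = U
(p → q) ∨ q = U ∨ U = U
In K3: p → q = True → U = U  [¬True ∨ U]
(p → q) ∨ q = U ∨ U = U

U; U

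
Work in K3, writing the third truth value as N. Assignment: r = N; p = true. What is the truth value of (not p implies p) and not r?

not p = not true = false
not p implies p = false implies true = true
not r = not N = N
(not p implies p) and not r = true and N = N

N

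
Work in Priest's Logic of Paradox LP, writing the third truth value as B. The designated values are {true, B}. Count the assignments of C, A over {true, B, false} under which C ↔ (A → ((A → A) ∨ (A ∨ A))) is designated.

7

Of the 9 assignments, 7 give a value in {true, B}.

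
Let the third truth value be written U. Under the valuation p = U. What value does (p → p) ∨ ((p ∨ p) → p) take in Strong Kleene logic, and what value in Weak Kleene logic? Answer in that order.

In Strong Kleene logic: p → p = U → U = U
p ∨ p = U ∨ U = U
(p ∨ p) → p = U → U = U
(p → p) ∨ ((p ∨ p) → p) = U ∨ U = U
In Weak Kleene logic: p → p = U → U = U  [any arg is the third value ⇒ result is the third value]
p ∨ p = U ∨ U = U
(p ∨ p) → p = U → U = U
(p → p) ∨ ((p ∨ p) → p) = U ∨ U = U

U; U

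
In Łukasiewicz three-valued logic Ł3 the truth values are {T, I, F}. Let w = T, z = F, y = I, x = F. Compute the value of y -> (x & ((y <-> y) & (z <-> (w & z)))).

y <-> y = I <-> I = T  [1 − |½−½|]
w & z = T & F = F
z <-> (w & z) = F <-> F = T
(y <-> y) & (z <-> (w & z)) = T & T = T
x & ((y <-> y) & (z <-> (w & z))) = F & T = F
y -> (x & ((y <-> y) & (z <-> (w & z)))) = I -> F = I

I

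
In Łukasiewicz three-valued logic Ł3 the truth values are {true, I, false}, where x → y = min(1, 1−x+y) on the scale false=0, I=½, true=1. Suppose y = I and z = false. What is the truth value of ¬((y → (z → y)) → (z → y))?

false

z → y = false → I = true  [min(1, 1−0+½)]
y → (z → y) = I → true = true
z → y = false → I = true
(y → (z → y)) → (z → y) = true → true = true
¬((y → (z → y)) → (z → y)) = ¬true = false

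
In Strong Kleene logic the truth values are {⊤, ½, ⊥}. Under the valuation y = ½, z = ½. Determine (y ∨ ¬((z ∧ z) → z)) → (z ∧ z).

z ∧ z = ½ ∧ ½ = ½
(z ∧ z) → z = ½ → ½ = ½  [¬½ ∨ ½]
¬((z ∧ z) → z) = ¬½ = ½
y ∨ ¬((z ∧ z) → z) = ½ ∨ ½ = ½
z ∧ z = ½ ∧ ½ = ½
(y ∨ ¬((z ∧ z) → z)) → (z ∧ z) = ½ → ½ = ½

½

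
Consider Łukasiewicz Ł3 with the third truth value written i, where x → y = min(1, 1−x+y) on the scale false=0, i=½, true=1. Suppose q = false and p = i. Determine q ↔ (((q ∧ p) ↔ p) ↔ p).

q ∧ p = false ∧ i = false
(q ∧ p) ↔ p = false ↔ i = i  [1 − |0−½|]
((q ∧ p) ↔ p) ↔ p = i ↔ i = true
q ↔ (((q ∧ p) ↔ p) ↔ p) = false ↔ true = false

false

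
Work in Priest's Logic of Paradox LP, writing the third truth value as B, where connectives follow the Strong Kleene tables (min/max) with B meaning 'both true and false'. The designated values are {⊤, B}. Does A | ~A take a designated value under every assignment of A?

Yes

Every assignment of A over {⊤, B, ⊥} gives a value in {⊤, B}.
In particular, with A=B: A | ~A = B.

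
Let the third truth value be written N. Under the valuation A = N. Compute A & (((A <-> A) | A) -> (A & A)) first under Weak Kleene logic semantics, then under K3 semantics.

In Weak Kleene logic: A <-> A = N <-> N = N
(A <-> A) | A = N | N = N
A & A = N & N = N
((A <-> A) | A) -> (A & A) = N -> N = N  [any arg is the third value ⇒ result is the third value]
A & (((A <-> A) | A) -> (A & A)) = N & N = N
In K3: A <-> A = N <-> N = N
(A <-> A) | A = N | N = N
A & A = N & N = N
((A <-> A) | A) -> (A & A) = N -> N = N  [~N | N]
A & (((A <-> A) | A) -> (A & A)) = N & N = N

N; N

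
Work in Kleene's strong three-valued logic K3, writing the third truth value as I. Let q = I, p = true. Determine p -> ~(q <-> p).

q <-> p = I <-> true = I
~(q <-> p) = ~I = I
p -> ~(q <-> p) = true -> I = I

I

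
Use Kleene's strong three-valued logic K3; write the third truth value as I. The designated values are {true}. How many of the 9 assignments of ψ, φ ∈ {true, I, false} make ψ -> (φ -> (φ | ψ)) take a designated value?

Of the 9 assignments, 8 give a value in {true}.

8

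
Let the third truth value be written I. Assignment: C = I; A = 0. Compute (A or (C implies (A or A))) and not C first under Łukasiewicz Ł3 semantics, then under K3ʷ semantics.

I; I

In Łukasiewicz Ł3: A or A = 0 or 0 = 0
C implies (A or A) = I implies 0 = I  [min(1, 1−½+0)]
A or (C implies (A or A)) = 0 or I = I
not C = not I = I
(A or (C implies (A or A))) and not C = I and I = I
In K3ʷ: A or A = 0 or 0 = 0
C implies (A or A) = I implies 0 = I  [any arg is the third value ⇒ result is the third value]
A or (C implies (A or A)) = 0 or I = I
not C = not I = I
(A or (C implies (A or A))) and not C = I and I = I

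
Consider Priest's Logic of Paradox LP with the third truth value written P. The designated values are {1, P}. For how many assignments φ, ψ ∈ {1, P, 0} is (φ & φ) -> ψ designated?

Of the 9 assignments, 8 give a value in {1, P}.

8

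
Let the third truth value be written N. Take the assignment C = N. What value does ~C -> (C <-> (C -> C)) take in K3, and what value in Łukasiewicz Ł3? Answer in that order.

N; True

In K3: ~C = ~N = N
C -> C = N -> N = N  [~N | N]
C <-> (C -> C) = N <-> N = N
~C -> (C <-> (C -> C)) = N -> N = N
In Łukasiewicz Ł3: ~C = ~N = N
C -> C = N -> N = True
C <-> (C -> C) = N <-> True = N
~C -> (C <-> (C -> C)) = N -> N = True
They differ because K3 and Łukasiewicz Ł3 treat N differently under implication.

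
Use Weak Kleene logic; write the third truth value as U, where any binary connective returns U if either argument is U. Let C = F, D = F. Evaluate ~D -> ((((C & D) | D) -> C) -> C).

F

~D = ~F = T
C & D = F & F = F
(C & D) | D = F | F = F
((C & D) | D) -> C = F -> F = T
(((C & D) | D) -> C) -> C = T -> F = F
~D -> ((((C & D) | D) -> C) -> C) = T -> F = F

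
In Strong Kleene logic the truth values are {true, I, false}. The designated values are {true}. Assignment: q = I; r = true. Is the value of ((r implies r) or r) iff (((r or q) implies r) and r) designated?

r implies r = true implies true = true
(r implies r) or r = true or true = true
r or q = true or I = true
(r or q) implies r = true implies true = true
((r or q) implies r) and r = true and true = true
((r implies r) or r) iff (((r or q) implies r) and r) = true iff true = true
true ∈ {true}.

Yes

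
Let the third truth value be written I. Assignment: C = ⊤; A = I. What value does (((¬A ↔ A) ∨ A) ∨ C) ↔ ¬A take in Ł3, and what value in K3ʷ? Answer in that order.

I; I

In Ł3: ¬A = ¬I = I
¬A ↔ A = I ↔ I = ⊤  [1 − |½−½|]
(¬A ↔ A) ∨ A = ⊤ ∨ I = ⊤
((¬A ↔ A) ∨ A) ∨ C = ⊤ ∨ ⊤ = ⊤
¬A = ¬I = I
(((¬A ↔ A) ∨ A) ∨ C) ↔ ¬A = ⊤ ↔ I = I
In K3ʷ: ¬A = ¬I = I
¬A ↔ A = I ↔ I = I
(¬A ↔ A) ∨ A = I ∨ I = I
((¬A ↔ A) ∨ A) ∨ C = I ∨ ⊤ = I
¬A = ¬I = I
(((¬A ↔ A) ∨ A) ∨ C) ↔ ¬A = I ↔ I = I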